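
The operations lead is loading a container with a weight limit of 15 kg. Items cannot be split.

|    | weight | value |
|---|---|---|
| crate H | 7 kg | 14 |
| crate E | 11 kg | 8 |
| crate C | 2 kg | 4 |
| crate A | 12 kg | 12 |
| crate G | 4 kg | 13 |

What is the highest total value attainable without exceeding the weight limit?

Take crate H, crate C, and crate G: weight 7 + 2 + 4 = 13 ≤ 15, value 14 + 4 + 13 = 31.
No other feasible combination does better.

31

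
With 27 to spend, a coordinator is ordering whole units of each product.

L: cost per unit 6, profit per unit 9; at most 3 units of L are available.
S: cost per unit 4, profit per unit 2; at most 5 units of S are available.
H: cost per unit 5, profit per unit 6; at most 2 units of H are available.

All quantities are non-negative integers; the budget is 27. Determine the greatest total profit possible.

3×L, 1×S, and 1×H: cost 27 ≤ 27, profit 3·9 + 1·2 + 1·6 = 35.
3×L and 1×H: cost 23 ≤ 27, profit 3·9 + 1·6 = 33.
Best is 35.

35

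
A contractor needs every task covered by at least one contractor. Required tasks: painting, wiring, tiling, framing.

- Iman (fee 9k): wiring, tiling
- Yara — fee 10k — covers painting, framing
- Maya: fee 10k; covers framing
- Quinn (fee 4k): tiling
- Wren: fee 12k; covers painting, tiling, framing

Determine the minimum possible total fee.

This is an integer covering problem.
The greedy cost-per-new-task heuristic would pick Quinn, Yara, and Iman for 23, but a cheaper cover exists.
Choose Iman and Yara: together they cover painting, wiring, tiling, framing — every task.
Total fee: 9 + 10 = 19.
No cover costs less than 19.

19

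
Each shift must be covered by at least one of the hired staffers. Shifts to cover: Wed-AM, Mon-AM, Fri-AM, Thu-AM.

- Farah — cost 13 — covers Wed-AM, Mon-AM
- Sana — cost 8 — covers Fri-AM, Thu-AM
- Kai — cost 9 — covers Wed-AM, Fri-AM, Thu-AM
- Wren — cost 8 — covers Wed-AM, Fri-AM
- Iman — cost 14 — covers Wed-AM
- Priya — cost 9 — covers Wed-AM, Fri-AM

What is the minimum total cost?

21

The greedy cost-per-new-shift heuristic would pick Kai and Farah for 22, but a cheaper cover exists.
Choose Farah and Sana: together they cover Wed-AM, Mon-AM, Fri-AM, Thu-AM — every shift.
Total cost: 13 + 8 = 21.
No cover costs less than 21.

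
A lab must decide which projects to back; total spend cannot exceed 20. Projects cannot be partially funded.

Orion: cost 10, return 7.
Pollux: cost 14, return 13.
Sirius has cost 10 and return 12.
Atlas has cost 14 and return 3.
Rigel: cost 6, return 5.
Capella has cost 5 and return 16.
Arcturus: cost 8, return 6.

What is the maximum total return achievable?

29

Pollux + Capella: cost 14 + 5 = 19 ≤ 20, return 13 + 16 = 29.
Sirius + Capella: cost 10 + 5 = 15 ≤ 20, return 12 + 16 = 28.
Best is Pollux and Capella with total return 29.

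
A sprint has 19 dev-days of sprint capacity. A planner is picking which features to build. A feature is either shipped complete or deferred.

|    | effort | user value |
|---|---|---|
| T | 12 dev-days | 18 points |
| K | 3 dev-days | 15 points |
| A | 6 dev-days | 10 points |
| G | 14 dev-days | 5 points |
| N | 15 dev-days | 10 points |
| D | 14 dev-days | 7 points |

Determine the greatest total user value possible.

Allowing fractional choices, the relaxed optimum would be about 40.0, but features are indivisible.
K + A: effort 3 + 6 = 9 ≤ 19, user value 15 + 10 = 25.
T + K: effort 12 + 3 = 15 ≤ 19, user value 18 + 15 = 33.
T + A: effort 12 + 6 = 18 ≤ 19, user value 18 + 10 = 28.
Best is T and K with total user value 33.

33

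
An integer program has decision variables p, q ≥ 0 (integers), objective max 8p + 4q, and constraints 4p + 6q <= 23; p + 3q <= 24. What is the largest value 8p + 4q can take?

40

(p,q)=(5,0): 4·5+6·0=20≤23, 1·5+3·0=5≤24, objective 40.
(p,q)=(4,1): 4·4+6·1=22≤23, 1·4+3·1=7≤24, objective 36.
(p,q)=(4,0): 4·4+6·0=16≤23, 1·4+3·0=4≤24, objective 32.
Maximum is 40 at (p,q)=(5,0).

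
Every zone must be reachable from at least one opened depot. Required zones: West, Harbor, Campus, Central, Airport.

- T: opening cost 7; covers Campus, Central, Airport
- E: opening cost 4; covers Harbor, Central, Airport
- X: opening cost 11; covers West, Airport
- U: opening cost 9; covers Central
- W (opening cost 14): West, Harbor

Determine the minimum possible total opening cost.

The greedy cost-per-new-zone heuristic would pick E, T, and X for 22, but a cheaper cover exists.
Choose T and W: together they cover West, Harbor, Campus, Central, Airport — every zone.
Total opening cost: 7 + 14 = 21.
No cover costs less than 21.

21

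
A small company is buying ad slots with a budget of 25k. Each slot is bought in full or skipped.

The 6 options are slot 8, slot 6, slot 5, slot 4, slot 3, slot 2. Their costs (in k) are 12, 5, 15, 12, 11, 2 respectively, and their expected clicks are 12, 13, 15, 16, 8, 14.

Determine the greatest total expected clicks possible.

43

This is a 0-1 knapsack instance.
Allowing fractional choices, the relaxed optimum would be about 49.0, but ad slots are indivisible.
slot 8 + slot 6 + slot 2: cost 12 + 5 + 2 = 19 ≤ 25, expected clicks 12 + 13 + 14 = 39.
slot 6 + slot 5 + slot 2: cost 5 + 15 + 2 = 22 ≤ 25, expected clicks 13 + 15 + 14 = 42.
slot 6 + slot 4 + slot 2: cost 5 + 12 + 2 = 19 ≤ 25, expected clicks 13 + 16 + 14 = 43.
Best is slot 6, slot 4, and slot 2 with total expected clicks 43.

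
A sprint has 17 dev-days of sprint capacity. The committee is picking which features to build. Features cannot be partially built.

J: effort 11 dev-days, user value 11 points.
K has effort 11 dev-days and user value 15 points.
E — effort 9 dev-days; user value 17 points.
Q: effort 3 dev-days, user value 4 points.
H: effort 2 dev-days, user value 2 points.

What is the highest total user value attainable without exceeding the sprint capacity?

23

Treat it as a binary knapsack problem.
Take E, Q, and H: effort 9 + 3 + 2 = 14 ≤ 17, user value 17 + 4 + 2 = 23.
No other feasible combination does better.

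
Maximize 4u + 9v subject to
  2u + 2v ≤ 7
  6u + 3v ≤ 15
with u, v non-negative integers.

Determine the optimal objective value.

(u,v)=(0,3): 2·0+2·3=6≤7, 6·0+3·3=9≤15, objective 27.
(u,v)=(1,2): 2·1+2·2=6≤7, 6·1+3·2=12≤15, objective 22.
The best lattice point is (0,3), giving 27.

27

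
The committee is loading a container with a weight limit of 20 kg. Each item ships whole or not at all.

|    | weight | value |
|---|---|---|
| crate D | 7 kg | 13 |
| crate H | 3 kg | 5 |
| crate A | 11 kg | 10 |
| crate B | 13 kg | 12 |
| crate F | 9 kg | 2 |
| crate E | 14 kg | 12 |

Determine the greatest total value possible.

25

This is a 0-1 knapsack instance.
Take crate D and crate B: weight 7 + 13 = 20 ≤ 20, value 13 + 12 = 25.
No other feasible combination does better.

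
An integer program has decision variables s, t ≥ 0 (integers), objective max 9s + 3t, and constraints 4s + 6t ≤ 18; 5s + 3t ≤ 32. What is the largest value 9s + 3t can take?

36

(s,t)=(4,0): 4·4+6·0=16≤18, 5·4+3·0=20≤32, objective 36.
(s,t)=(3,1): 4·3+6·1=18≤18, 5·3+3·1=18≤32, objective 30.
No feasible integer point exceeds 36.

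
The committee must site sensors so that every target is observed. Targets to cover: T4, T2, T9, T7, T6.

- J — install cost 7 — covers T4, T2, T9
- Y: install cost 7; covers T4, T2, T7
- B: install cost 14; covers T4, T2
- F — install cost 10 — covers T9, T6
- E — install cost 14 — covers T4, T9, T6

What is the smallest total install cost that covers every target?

The greedy cost-per-new-target heuristic would pick J, Y, and F for 24, but a cheaper cover exists.
Choose Y and F: together they cover T4, T2, T9, T7, T6 — every target.
Total install cost: 7 + 10 = 17.
No cover costs less than 17.

17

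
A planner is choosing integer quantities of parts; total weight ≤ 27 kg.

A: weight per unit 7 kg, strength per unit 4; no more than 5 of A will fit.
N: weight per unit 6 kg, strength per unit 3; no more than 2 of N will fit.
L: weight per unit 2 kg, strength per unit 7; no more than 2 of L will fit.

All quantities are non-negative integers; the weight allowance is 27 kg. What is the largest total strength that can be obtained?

This is a bounded integer knapsack.
L has the best ratio (7/2); taking only L gives at most 2×7 = 14 (stopped by the supply cap of 2).
Mixing does better — 3×A and 2×L: weight 25 ≤ 27, strength 3·4 + 2·7 = 26.

26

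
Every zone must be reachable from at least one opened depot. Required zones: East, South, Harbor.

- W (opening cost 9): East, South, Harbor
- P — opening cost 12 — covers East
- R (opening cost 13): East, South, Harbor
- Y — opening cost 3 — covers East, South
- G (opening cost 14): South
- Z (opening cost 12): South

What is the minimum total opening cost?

9

This is a weighted set-cover instance.
W alone covers East, South, Harbor — every zone.
Total opening cost: 9.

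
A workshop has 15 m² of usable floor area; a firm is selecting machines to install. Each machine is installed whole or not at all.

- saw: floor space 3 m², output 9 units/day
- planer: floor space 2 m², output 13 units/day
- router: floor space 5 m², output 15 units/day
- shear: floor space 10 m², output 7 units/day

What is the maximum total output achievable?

37

saw + planer + shear: floor space 3 + 2 + 10 = 15 ≤ 15, output 9 + 13 + 7 = 29.
planer + router: floor space 2 + 5 = 7 ≤ 15, output 13 + 15 = 28.
saw + planer + router: floor space 3 + 2 + 5 = 10 ≤ 15, output 9 + 13 + 15 = 37.
Best is saw, planer, and router with total output 37.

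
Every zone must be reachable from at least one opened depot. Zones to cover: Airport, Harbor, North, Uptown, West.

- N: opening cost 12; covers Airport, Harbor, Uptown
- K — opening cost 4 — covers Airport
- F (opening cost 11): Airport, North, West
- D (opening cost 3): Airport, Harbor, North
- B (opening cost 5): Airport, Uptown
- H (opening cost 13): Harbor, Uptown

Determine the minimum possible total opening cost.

Choose F, D, and B: together they cover Airport, Harbor, North, Uptown, West — every zone.
Total opening cost: 11 + 3 + 5 = 19.

19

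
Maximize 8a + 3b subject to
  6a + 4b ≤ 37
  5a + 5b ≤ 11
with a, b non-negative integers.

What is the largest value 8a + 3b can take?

16

Relaxing integrality, the LP optimum is 17.60 at (a,b) = (2.2, 0), which is not an integer point.
(a,b)=(2,0): 6·2+4·0=12≤37, 5·2+5·0=10≤11, objective 16.
(a,b)=(1,1): 6·1+4·1=10≤37, 5·1+5·1=10≤11, objective 11.
Maximum is 16 at (a,b)=(2,0).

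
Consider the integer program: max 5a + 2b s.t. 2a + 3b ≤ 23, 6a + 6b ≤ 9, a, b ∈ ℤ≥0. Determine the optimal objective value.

5

(a,b)=(1,0): 2·1+3·0=2≤23, 6·1+6·0=6≤9, objective 5.
(a,b)=(0,1): 2·0+3·1=3≤23, 6·0+6·1=6≤9, objective 2.
(a,b)=(0,0): 2·0+3·0=0≤23, 6·0+6·0=0≤9, objective 0.
The best lattice point is (1,0), giving 5.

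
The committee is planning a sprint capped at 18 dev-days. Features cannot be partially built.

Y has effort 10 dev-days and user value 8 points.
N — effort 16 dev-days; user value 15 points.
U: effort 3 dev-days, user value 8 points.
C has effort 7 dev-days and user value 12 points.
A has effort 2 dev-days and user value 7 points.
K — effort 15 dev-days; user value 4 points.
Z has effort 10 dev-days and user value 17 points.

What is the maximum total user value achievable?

32

Allowing fractional choices, the relaxed optimum would be about 37.2, but features are indivisible.
U + A + Z: effort 3 + 2 + 10 = 15 ≤ 18, user value 8 + 7 + 17 = 32.
C + Z: effort 7 + 10 = 17 ≤ 18, user value 12 + 17 = 29.
Best is U, A, and Z with total user value 32.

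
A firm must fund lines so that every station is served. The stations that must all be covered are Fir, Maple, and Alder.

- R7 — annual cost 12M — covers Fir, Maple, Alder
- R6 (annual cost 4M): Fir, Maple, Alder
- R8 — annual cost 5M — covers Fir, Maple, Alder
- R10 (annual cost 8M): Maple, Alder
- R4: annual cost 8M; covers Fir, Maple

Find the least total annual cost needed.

4

This is a weighted set-cover instance.
R6 alone covers Fir, Maple, Alder — every station.
Total annual cost: 4.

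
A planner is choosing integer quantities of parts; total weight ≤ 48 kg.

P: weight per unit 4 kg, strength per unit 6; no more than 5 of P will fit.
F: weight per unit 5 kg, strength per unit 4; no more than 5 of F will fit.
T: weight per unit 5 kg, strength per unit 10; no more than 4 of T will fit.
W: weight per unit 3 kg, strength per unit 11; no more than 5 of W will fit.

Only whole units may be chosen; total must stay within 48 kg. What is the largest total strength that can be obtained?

113

W has the best ratio (11/3); taking only W gives at most 5×11 = 55 (stopped by the supply cap of 5).
Mixing does better — 3×P, 4×T, and 5×W: weight 47 ≤ 48, strength 3·6 + 4·10 + 5·11 = 113.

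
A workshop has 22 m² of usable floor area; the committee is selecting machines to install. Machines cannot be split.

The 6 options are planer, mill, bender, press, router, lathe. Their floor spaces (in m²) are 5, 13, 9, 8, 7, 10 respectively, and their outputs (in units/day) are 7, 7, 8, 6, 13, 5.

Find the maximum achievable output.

28

planer + bender + router: floor space 5 + 9 + 7 = 21 ≤ 22, output 7 + 8 + 13 = 28.
planer + press + router: floor space 5 + 8 + 7 = 20 ≤ 22, output 7 + 6 + 13 = 26.
Best is planer, bender, and router with total output 28.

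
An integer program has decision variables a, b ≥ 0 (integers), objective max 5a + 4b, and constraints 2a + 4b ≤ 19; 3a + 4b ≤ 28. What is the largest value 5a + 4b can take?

Relaxing integrality, the LP optimum is 46.67 at (a,b) = (9.33, 0), which is not an integer point.
(a,b)=(9,0) is feasible, giving 45.
(a,b)=(8,0) is feasible, giving 40.
No feasible integer point exceeds 45.

45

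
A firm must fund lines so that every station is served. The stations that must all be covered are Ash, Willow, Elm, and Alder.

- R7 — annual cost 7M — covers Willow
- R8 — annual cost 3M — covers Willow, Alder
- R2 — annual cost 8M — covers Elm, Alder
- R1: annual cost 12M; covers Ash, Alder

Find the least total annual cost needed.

This is a weighted set-cover instance.
Choose R8, R2, and R1: together they cover Ash, Willow, Elm, Alder — every station.
Total annual cost: 3 + 8 + 12 = 23.
No cover costs less than 23.

23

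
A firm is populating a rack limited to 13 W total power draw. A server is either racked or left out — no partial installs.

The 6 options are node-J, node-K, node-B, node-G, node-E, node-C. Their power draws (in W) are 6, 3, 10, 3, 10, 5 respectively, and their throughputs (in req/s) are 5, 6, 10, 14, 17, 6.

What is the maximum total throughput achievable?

31

Take node-G and node-E: power draw 3 + 10 = 13 ≤ 13, throughput 14 + 17 = 31.
No other feasible combination does better.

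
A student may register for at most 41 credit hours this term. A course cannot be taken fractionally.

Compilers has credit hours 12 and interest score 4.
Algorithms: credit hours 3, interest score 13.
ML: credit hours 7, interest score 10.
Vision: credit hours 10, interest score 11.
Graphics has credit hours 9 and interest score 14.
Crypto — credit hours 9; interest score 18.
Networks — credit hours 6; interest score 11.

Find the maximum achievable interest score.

Allowing fractional choices, the relaxed optimum would be about 73.7, but courses are indivisible.
Algorithms + ML + Vision + Graphics + Crypto: credit hours 3 + 7 + 10 + 9 + 9 = 38 ≤ 41, interest score 13 + 10 + 11 + 14 + 18 = 66.
Algorithms + Vision + Graphics + Crypto + Networks: credit hours 3 + 10 + 9 + 9 + 6 = 37 ≤ 41, interest score 13 + 11 + 14 + 18 + 11 = 67.
Algorithms + ML + Graphics + Crypto + Networks: credit hours 3 + 7 + 9 + 9 + 6 = 34 ≤ 41, interest score 13 + 10 + 14 + 18 + 11 = 66.
Best is Algorithms, Vision, Graphics, Crypto, and Networks with total interest score 67.

67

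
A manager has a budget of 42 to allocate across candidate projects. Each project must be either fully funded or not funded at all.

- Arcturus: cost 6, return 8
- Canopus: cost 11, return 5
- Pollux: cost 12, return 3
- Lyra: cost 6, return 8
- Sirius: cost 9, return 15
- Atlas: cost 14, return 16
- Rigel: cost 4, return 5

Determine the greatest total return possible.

52

Allowing fractional choices, the relaxed optimum would be about 53.4, but projects are indivisible.
Arcturus + Sirius + Atlas + Rigel: cost 6 + 9 + 14 + 4 = 33 ≤ 42, return 8 + 15 + 16 + 5 = 44.
Arcturus + Lyra + Sirius + Atlas: cost 6 + 6 + 9 + 14 = 35 ≤ 42, return 8 + 8 + 15 + 16 = 47.
Arcturus + Lyra + Sirius + Atlas + Rigel: cost 6 + 6 + 9 + 14 + 4 = 39 ≤ 42, return 8 + 8 + 15 + 16 + 5 = 52.
Best is Arcturus, Lyra, Sirius, Atlas, and Rigel with total return 52.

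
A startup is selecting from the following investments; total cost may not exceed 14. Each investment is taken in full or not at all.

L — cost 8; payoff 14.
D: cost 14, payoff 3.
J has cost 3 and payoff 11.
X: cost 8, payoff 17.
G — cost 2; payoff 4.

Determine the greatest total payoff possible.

This is an integer program with binary decision variables.
J + X: cost 3 + 8 = 11 ≤ 14, payoff 11 + 17 = 28.
L + J + G: cost 8 + 3 + 2 = 13 ≤ 14, payoff 14 + 11 + 4 = 29.
J + X + G: cost 3 + 8 + 2 = 13 ≤ 14, payoff 11 + 17 + 4 = 32.
Best is J, X, and G with total payoff 32.

32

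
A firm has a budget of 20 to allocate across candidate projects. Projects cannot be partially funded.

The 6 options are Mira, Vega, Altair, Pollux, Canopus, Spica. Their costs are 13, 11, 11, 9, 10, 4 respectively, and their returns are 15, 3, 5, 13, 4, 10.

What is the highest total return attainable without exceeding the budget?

25

Treat it as a binary knapsack problem.
Allowing fractional choices, the relaxed optimum would be about 31.1, but projects are indivisible.
Mira + Spica: cost 13 + 4 = 17 ≤ 20, return 15 + 10 = 25.
Pollux + Spica: cost 9 + 4 = 13 ≤ 20, return 13 + 10 = 23.
Best is Mira and Spica with total return 25.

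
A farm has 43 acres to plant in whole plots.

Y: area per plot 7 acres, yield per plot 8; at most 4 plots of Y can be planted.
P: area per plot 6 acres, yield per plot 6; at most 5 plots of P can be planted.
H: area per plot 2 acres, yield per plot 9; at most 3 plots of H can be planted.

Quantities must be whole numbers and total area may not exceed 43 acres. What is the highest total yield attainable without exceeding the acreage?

65

H has the best ratio (9/2); taking only H gives at most 3×9 = 27 (stopped by the supply cap of 3).
Mixing does better — 1×Y, 5×P, and 3×H: area 43 ≤ 43, yield 1·8 + 5·6 + 3·9 = 65.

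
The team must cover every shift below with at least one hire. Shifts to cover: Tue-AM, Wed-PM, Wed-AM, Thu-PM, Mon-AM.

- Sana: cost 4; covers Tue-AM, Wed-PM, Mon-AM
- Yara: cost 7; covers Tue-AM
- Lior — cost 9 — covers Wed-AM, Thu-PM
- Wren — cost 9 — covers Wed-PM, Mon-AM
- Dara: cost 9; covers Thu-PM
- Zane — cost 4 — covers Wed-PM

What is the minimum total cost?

13

Choose Sana and Lior: together they cover Tue-AM, Wed-PM, Wed-AM, Thu-PM, Mon-AM — every shift.
Total cost: 4 + 9 = 13.
No cover costs less than 13.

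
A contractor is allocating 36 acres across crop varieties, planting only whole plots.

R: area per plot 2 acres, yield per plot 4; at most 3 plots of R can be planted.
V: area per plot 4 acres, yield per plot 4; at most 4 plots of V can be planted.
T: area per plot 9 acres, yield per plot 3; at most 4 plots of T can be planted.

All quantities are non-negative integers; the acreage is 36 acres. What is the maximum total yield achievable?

Take 3×R, 4×V, and 1×T: area 31 ≤ 36, yield 3·4 + 4·4 + 1·3 = 31.
R has the best ratio (4/2) and is taken to its limit of 3; remaining capacity is filled optimally with the others.

31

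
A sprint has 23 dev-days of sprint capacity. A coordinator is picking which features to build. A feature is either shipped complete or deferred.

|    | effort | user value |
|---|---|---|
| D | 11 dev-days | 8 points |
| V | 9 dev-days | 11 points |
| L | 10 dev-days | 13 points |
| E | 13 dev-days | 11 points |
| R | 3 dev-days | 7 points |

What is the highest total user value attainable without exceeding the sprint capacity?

V + L + R: effort 9 + 10 + 3 = 22 ≤ 23, user value 11 + 13 + 7 = 31.
V + L: effort 9 + 10 = 19 ≤ 23, user value 11 + 13 = 24.
D + V + R: effort 11 + 9 + 3 = 23 ≤ 23, user value 8 + 11 + 7 = 26.
Best is V, L, and R with total user value 31.

31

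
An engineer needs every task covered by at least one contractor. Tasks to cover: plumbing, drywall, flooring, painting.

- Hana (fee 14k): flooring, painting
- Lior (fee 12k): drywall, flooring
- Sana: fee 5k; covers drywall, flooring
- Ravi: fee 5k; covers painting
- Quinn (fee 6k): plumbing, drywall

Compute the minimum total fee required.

16

This is an integer covering problem.
Choose Sana, Ravi, and Quinn: together they cover plumbing, drywall, flooring, painting — every task.
Total fee: 5 + 5 + 6 = 16.
No cover costs less than 16.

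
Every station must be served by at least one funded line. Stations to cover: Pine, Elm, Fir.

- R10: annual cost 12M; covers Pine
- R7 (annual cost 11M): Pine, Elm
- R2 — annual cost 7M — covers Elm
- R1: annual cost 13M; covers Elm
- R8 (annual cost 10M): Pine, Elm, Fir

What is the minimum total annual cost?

10

This is a weighted set-cover instance.
R8 alone covers Pine, Elm, Fir — every station.
Total annual cost: 10.
No cover costs less than 10.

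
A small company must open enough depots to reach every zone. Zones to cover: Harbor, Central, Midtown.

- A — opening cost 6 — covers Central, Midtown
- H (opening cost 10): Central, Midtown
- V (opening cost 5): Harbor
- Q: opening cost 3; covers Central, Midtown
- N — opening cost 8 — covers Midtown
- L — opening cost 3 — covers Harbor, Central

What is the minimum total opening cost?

Choose Q and L: together they cover Harbor, Central, Midtown — every zone.
Total opening cost: 3 + 3 = 6.
No cover costs less than 6.

6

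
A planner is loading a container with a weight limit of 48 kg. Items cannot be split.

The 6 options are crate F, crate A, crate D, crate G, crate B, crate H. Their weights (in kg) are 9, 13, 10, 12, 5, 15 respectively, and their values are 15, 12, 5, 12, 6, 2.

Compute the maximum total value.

45

Allowing fractional choices, the relaxed optimum would be about 49.5, but items are indivisible.
crate F + crate A + crate D + crate G: weight 9 + 13 + 10 + 12 = 44 ≤ 48, value 15 + 12 + 5 + 12 = 44.
crate F + crate A + crate G + crate B: weight 9 + 13 + 12 + 5 = 39 ≤ 48, value 15 + 12 + 12 + 6 = 45.
Best is crate F, crate A, crate G, and crate B with total value 45.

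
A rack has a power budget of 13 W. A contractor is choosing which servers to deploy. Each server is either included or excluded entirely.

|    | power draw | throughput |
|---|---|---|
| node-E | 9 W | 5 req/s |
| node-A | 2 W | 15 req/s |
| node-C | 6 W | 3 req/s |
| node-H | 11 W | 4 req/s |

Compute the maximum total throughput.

node-A + node-H: power draw 2 + 11 = 13 ≤ 13, throughput 15 + 4 = 19.
node-E + node-A: power draw 9 + 2 = 11 ≤ 13, throughput 5 + 15 = 20.
Best is node-E and node-A with total throughput 20.

20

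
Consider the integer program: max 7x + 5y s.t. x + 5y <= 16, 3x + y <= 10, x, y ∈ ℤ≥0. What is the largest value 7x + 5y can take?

(x,y)=(3,1): 1·3+5·1=8≤16, 3·3+1·1=10≤10, objective 26.
(x,y)=(2,2): 1·2+5·2=12≤16, 3·2+1·2=8≤10, objective 24.
(x,y)=(1,3): 1·1+5·3=16≤16, 3·1+1·3=6≤10, objective 22.
No feasible integer point exceeds 26.

26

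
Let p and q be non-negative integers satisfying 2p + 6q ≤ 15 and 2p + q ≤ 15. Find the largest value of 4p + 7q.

28

The continuous relaxation peaks at (7.5, 0) with value 30.00; rounding to a feasible lattice point costs some objective.
(p,q)=(7,0): 2·7+6·0=14≤15, 2·7+1·0=14≤15, objective 28.
(p,q)=(6,0): 2·6+6·0=12≤15, 2·6+1·0=12≤15, objective 24.
Maximum is 28 at (p,q)=(7,0).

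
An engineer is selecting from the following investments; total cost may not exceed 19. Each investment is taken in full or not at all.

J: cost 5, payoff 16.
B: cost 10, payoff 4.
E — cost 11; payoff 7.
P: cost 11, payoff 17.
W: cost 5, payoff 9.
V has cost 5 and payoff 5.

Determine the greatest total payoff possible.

Treat it as a binary knapsack problem.
Allowing fractional choices, the relaxed optimum would be about 38.9, but investments are indivisible.
J + W + V: cost 5 + 5 + 5 = 15 ≤ 19, payoff 16 + 9 + 5 = 30.
J + P: cost 5 + 11 = 16 ≤ 19, payoff 16 + 17 = 33.
Best is J and P with total payoff 33.

33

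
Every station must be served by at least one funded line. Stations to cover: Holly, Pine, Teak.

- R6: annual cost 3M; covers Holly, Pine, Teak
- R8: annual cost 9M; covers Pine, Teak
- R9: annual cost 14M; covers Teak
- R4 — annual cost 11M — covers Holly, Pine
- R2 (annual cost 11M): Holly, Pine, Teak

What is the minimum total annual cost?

3

R6 alone covers Holly, Pine, Teak — every station.
Total annual cost: 3.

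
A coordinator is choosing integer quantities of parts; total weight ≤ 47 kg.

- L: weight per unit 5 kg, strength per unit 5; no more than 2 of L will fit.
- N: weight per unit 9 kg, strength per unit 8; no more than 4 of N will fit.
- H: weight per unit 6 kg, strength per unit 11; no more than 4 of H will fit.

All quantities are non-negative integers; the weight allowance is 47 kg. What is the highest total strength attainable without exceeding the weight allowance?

65

H has the best ratio (11/6); taking only H gives at most 4×11 = 44 (stopped by the supply cap of 4).
Mixing does better — 1×L, 2×N, and 4×H: weight 47 ≤ 47, strength 1·5 + 2·8 + 4·11 = 65.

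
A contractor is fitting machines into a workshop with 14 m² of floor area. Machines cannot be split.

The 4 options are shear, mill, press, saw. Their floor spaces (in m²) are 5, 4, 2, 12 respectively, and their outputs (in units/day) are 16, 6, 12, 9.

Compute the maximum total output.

shear + mill: floor space 5 + 4 = 9 ≤ 14, output 16 + 6 = 22.
shear + mill + press: floor space 5 + 4 + 2 = 11 ≤ 14, output 16 + 6 + 12 = 34.
shear + press: floor space 5 + 2 = 7 ≤ 14, output 16 + 12 = 28.
Best is shear, mill, and press with total output 34.

34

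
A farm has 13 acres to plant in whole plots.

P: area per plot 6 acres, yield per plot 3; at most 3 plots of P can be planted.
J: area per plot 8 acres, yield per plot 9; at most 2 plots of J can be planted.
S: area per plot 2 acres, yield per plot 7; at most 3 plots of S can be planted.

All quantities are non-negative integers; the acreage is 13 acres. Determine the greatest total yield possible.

Take 1×P and 3×S: area 12 ≤ 13, yield 1·3 + 3·7 = 24.
S has the best ratio (7/2) and is taken to its limit of 3; remaining capacity is filled optimally with the others.

24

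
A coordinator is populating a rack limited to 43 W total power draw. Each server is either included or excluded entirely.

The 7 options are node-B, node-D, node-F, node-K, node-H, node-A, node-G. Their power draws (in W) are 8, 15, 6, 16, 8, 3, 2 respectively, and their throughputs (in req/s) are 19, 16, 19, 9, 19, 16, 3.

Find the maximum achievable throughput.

92

node-B + node-F + node-K + node-H + node-A + node-G: power draw 8 + 6 + 16 + 8 + 3 + 2 = 43 ≤ 43, throughput 19 + 19 + 9 + 19 + 16 + 3 = 85.
node-B + node-D + node-F + node-H + node-A + node-G: power draw 8 + 15 + 6 + 8 + 3 + 2 = 42 ≤ 43, throughput 19 + 16 + 19 + 19 + 16 + 3 = 92.
node-B + node-D + node-F + node-H + node-A: power draw 8 + 15 + 6 + 8 + 3 = 40 ≤ 43, throughput 19 + 16 + 19 + 19 + 16 = 89.
Best is node-B, node-D, node-F, node-H, node-A, and node-G with total throughput 92.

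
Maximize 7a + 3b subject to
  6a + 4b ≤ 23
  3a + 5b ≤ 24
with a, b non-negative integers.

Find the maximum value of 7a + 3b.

24

Relaxing integrality, the LP optimum is 26.83 at (a,b) = (3.83, 0), which is not an integer point.
(a,b)=(3,1): 6·3+4·1=22≤23, 3·3+5·1=14≤24, objective 24.
(a,b)=(3,0): 6·3+4·0=18≤23, 3·3+5·0=9≤24, objective 21.
(a,b)=(2,2): 6·2+4·2=20≤23, 3·2+5·2=16≤24, objective 20.
(a,b)=(2,1): 6·2+4·1=16≤23, 3·2+5·1=11≤24, objective 17.
The best lattice point is (3,1), giving 24.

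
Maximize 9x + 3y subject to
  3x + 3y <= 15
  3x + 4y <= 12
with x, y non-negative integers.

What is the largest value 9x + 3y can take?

(x,y)=(4,0): 3·4+3·0=12≤15, 3·4+4·0=12≤12, objective 36.
(x,y)=(3,0): 3·3+3·0=9≤15, 3·3+4·0=9≤12, objective 27.
The best lattice point is (4,0), giving 36.

36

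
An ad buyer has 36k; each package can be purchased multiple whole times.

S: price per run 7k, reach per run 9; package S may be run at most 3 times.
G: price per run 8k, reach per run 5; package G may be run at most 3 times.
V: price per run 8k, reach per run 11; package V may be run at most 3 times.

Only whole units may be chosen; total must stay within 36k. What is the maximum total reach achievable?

42

This is a bounded integer knapsack.
2×S and 2×V: price 30 ≤ 36, reach 2·9 + 2·11 = 40.
1×S and 3×V: price 31 ≤ 36, reach 1·9 + 3·11 = 42.
Best is 42.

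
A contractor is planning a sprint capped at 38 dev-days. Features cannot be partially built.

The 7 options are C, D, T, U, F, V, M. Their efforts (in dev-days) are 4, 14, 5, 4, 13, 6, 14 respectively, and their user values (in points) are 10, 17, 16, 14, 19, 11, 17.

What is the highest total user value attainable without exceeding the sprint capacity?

C + T + U + F + V: effort 4 + 5 + 4 + 13 + 6 = 32 ≤ 38, user value 10 + 16 + 14 + 19 + 11 = 70.
C + D + T + U + V: effort 4 + 14 + 5 + 4 + 6 = 33 ≤ 38, user value 10 + 17 + 16 + 14 + 11 = 68.
C + T + U + V + M: effort 4 + 5 + 4 + 6 + 14 = 33 ≤ 38, user value 10 + 16 + 14 + 11 + 17 = 68.
Best is C, T, U, F, and V with total user value 70.

70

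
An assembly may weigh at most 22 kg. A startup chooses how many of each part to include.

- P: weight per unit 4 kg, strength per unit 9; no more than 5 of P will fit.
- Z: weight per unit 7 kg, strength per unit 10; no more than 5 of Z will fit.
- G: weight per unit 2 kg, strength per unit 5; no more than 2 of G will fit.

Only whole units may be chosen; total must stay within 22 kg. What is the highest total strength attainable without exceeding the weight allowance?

This is a bounded integer knapsack.
G has the best ratio (5/2); taking only G gives at most 2×5 = 10 (stopped by the supply cap of 2).
Mixing does better — 5×P and 1×G: weight 22 ≤ 22, strength 5·9 + 1·5 = 50.

50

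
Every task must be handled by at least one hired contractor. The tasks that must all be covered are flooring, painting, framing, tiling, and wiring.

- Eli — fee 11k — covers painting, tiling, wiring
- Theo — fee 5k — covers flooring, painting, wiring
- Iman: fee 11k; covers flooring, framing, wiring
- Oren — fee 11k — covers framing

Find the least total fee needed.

The greedy cost-per-new-task heuristic would pick Theo, Eli, and Iman for 27, but a cheaper cover exists.
Choose Eli and Iman: together they cover flooring, painting, framing, tiling, wiring — every task.
Total fee: 11 + 11 = 22.
No cover costs less than 22.

22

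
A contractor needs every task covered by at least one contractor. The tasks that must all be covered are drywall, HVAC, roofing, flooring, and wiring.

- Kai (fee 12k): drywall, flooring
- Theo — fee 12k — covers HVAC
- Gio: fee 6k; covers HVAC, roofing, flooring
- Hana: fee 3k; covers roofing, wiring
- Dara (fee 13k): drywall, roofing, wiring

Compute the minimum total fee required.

This is a weighted set-cover instance.
Choose Gio and Dara: together they cover drywall, HVAC, roofing, flooring, wiring — every task.
Total fee: 6 + 13 = 19.

19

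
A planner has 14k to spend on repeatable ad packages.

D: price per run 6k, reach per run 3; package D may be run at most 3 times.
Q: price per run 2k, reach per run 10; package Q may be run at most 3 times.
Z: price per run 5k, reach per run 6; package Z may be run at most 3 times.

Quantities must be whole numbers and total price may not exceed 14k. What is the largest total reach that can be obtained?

36

1×D and 3×Q: price 12 ≤ 14, reach 1·3 + 3·10 = 33.
3×Q and 1×Z: price 11 ≤ 14, reach 3·10 + 1·6 = 36.
Best is 36.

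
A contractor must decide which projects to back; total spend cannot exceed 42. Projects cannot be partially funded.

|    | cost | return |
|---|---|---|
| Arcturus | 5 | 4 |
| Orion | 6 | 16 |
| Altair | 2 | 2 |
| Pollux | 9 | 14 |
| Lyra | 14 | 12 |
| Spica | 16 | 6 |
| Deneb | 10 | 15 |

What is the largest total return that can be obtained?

Orion + Pollux + Lyra + Deneb: cost 6 + 9 + 14 + 10 = 39 ≤ 42, return 16 + 14 + 12 + 15 = 57.
Orion + Altair + Pollux + Lyra + Deneb: cost 6 + 2 + 9 + 14 + 10 = 41 ≤ 42, return 16 + 2 + 14 + 12 + 15 = 59.
Arcturus + Orion + Altair + Pollux + Deneb: cost 5 + 6 + 2 + 9 + 10 = 32 ≤ 42, return 4 + 16 + 2 + 14 + 15 = 51.
Best is Orion, Altair, Pollux, Lyra, and Deneb with total return 59.

59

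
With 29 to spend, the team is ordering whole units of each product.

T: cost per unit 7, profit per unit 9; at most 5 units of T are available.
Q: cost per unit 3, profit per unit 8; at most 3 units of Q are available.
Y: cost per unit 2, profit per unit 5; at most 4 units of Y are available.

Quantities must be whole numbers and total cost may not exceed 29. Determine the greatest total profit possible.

Q has the best ratio (8/3); taking only Q gives at most 3×8 = 24 (stopped by the supply cap of 3).
Mixing does better — 2×T, 3×Q, and 3×Y: cost 29 ≤ 29, profit 2·9 + 3·8 + 3·5 = 57.

57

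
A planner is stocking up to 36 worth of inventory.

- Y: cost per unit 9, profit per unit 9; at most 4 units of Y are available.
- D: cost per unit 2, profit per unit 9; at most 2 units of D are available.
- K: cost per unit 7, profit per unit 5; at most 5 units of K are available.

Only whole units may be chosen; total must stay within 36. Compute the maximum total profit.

This is a bounded integer knapsack.
D has the best ratio (9/2); taking only D gives at most 2×9 = 18 (stopped by the supply cap of 2).
Mixing does better — 2×Y, 2×D, and 2×K: cost 36 ≤ 36, profit 2·9 + 2·9 + 2·5 = 46.

46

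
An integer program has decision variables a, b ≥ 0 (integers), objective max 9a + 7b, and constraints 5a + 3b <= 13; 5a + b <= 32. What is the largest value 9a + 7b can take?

28

Relaxing integrality, the LP optimum is 30.33 at (a,b) = (0, 4.33), which is not an integer point.
(a,b)=(0,4): 5·0+3·4=12≤13, 5·0+1·4=4≤32, objective 28.
(a,b)=(0,3): 5·0+3·3=9≤13, 5·0+1·3=3≤32, objective 21.
The best lattice point is (0,4), giving 28.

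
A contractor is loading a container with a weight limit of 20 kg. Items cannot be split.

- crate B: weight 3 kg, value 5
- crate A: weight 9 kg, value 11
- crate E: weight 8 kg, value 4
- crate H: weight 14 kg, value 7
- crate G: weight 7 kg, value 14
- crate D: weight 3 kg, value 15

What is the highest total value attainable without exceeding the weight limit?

crate A + crate G + crate D: weight 9 + 7 + 3 = 19 ≤ 20, value 11 + 14 + 15 = 40.
crate B + crate G + crate D: weight 3 + 7 + 3 = 13 ≤ 20, value 5 + 14 + 15 = 34.
Best is crate A, crate G, and crate D with total value 40.

40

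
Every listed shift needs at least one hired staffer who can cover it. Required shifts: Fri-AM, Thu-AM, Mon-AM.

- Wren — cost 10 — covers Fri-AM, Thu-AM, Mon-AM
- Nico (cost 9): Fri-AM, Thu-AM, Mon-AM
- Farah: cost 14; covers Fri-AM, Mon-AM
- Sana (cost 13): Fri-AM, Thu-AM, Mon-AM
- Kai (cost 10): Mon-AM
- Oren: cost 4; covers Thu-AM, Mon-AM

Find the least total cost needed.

Nico alone covers Fri-AM, Thu-AM, Mon-AM — every shift.
Total cost: 9.

9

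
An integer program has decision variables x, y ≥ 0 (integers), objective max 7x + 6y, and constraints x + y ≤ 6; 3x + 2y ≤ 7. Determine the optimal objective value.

19

Relaxing integrality, the LP optimum is 21.00 at (x,y) = (0, 3.5), which is not an integer point.
(x,y)=(1,2): 1·1+1·2=3≤6, 3·1+2·2=7≤7, objective 19.
(x,y)=(0,3): 1·0+1·3=3≤6, 3·0+2·3=6≤7, objective 18.
The best lattice point is (1,2), giving 19.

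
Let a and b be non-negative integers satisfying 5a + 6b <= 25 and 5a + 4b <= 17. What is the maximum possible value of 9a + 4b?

27

Relaxing integrality, the LP optimum is 30.60 at (a,b) = (3.4, 0), which is not an integer point.
(a,b)=(3,0): 5·3+6·0=15≤25, 5·3+4·0=15≤17, objective 27.
(a,b)=(2,1): 5·2+6·1=16≤25, 5·2+4·1=14≤17, objective 22.
(a,b)=(2,0): 5·2+6·0=10≤25, 5·2+4·0=10≤17, objective 18.
The best lattice point is (3,0), giving 27.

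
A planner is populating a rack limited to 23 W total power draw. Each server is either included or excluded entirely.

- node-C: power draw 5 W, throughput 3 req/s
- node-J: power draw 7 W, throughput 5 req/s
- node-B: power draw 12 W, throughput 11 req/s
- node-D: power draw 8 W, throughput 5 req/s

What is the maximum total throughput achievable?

Allowing fractional choices, the relaxed optimum would be about 18.5, but servers are indivisible.
node-J + node-B: power draw 7 + 12 = 19 ≤ 23, throughput 5 + 11 = 16.
node-B + node-D: power draw 12 + 8 = 20 ≤ 23, throughput 11 + 5 = 16.
The maximum throughput is 16; one optimal choice is node-J and node-B.

16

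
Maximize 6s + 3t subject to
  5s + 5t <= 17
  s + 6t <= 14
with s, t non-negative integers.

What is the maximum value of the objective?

18

(s,t)=(3,0): 5·3+5·0=15≤17, 1·3+6·0=3≤14, objective 18.
(s,t)=(2,1): 5·2+5·1=15≤17, 1·2+6·1=8≤14, objective 15.
No feasible integer point exceeds 18.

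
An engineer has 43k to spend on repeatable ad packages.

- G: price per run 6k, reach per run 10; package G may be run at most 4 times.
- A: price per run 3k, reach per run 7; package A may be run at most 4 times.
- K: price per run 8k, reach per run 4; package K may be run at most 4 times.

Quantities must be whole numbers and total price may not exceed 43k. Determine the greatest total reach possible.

68

This is a bounded integer knapsack.
A has the best ratio (7/3); taking only A gives at most 4×7 = 28 (stopped by the supply cap of 4).
Mixing does better — 4×G and 4×A: price 36 ≤ 43, reach 4·10 + 4·7 = 68.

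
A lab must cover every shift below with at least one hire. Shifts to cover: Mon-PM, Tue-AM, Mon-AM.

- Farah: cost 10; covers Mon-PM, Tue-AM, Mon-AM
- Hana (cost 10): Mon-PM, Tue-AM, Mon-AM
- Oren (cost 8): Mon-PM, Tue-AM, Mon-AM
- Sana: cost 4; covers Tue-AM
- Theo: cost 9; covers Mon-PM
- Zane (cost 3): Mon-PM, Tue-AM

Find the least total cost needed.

This is an integer covering problem.
Oren alone covers Mon-PM, Tue-AM, Mon-AM — every shift.
Total cost: 8.

8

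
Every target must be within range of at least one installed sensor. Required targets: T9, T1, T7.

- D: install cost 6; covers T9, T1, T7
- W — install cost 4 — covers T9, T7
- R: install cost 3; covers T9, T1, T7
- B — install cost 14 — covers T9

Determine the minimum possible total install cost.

3

This is a weighted set-cover instance.
R alone covers T9, T1, T7 — every target.
Total install cost: 3.
No cover costs less than 3.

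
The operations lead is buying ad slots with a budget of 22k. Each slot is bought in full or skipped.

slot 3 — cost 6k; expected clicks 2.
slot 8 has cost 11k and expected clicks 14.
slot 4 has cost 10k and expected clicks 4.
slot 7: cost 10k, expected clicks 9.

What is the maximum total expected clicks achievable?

Treat it as a binary knapsack problem.
Allowing fractional choices, the relaxed optimum would be about 23.4, but ad slots are indivisible.
slot 8 + slot 4: cost 11 + 10 = 21 ≤ 22, expected clicks 14 + 4 = 18.
slot 8 + slot 7: cost 11 + 10 = 21 ≤ 22, expected clicks 14 + 9 = 23.
Best is slot 8 and slot 7 with total expected clicks 23.

23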